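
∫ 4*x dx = 2*x^2 + C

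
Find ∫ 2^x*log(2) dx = 2^x + C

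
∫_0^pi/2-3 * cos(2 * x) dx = 0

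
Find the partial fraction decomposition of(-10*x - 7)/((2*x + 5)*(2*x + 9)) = -19/(2*(2*x + 9)) + 9/(2*(2*x + 5))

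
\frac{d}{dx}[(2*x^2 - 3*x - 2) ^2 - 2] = 16*x^3 - 36*x^2 + 2*x + 12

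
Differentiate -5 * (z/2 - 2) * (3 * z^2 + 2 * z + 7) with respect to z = -45*z^2/2 + 50*z + 5/2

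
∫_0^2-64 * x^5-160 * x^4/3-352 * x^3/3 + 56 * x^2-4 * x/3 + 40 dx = -3800/3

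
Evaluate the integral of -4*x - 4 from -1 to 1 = -8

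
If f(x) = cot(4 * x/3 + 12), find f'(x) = -4/(3*sin(4*x/3 + 12)^2)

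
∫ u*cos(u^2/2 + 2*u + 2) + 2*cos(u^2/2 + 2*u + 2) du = sin((u + 2)^2/2) + C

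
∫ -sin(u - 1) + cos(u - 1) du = sqrt(2)*cos(-u + pi/4 + 1) + C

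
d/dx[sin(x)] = cos(x)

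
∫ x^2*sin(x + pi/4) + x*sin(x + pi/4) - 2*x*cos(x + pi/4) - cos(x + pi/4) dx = -x*(x + 1)*cos(x + pi/4) + C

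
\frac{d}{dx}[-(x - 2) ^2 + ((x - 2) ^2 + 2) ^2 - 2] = 4*x^3 - 24*x^2 + 54*x - 44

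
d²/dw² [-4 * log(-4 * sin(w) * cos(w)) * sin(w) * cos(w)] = (2*(1 - cos(4*w))*log(-sin(2*w)/2) + 4*(1 - cos(4*w))*log(2) - 4*sin(w)^4 - 4*cos(w)^4 - 3*cos(4*w) + 3)/(sin(w)*cos(w))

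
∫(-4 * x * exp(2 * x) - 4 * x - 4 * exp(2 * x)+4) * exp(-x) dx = -8*x*sinh(x) + C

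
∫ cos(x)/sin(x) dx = log(sin(x)/2) + C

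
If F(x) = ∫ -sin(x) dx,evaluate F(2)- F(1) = -cos(1) + cos(2)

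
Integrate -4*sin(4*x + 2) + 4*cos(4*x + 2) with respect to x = sin(4*x + 2) + cos(4*x + 2) + C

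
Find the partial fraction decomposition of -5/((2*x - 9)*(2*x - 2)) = -5/(7*(2*x - 9)) + 5/(14*(x - 1))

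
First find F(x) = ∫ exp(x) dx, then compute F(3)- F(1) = -E + exp(3)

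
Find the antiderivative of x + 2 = x^2/2 + 2*x + C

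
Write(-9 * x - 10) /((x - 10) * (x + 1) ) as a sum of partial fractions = 1/(11*(x + 1)) - 100/(11*(x - 10))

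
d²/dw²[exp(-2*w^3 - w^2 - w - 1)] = (36*w^4 + 24*w^3 + 16*w^2 - 8*w - 1)*exp(-2*w^3 - w^2 - w - 1)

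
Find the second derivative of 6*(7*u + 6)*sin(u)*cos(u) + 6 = -84*u*sin(2*u) - 72*sin(2*u) + 84*cos(2*u)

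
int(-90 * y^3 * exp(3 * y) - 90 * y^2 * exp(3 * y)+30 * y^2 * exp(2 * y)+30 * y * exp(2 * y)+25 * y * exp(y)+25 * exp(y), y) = 5*y*(-6*y^2*exp(2*y) + 3*y*exp(y) + 5)*exp(y) + C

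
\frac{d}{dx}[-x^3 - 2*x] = -3*x^2 - 2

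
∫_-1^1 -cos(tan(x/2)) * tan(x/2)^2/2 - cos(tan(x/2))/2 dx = -2*sin(tan(1/2))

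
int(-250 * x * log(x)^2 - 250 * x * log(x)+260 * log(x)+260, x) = 10*x*log(x) - 125*(x*log(x) - 1)^2 + C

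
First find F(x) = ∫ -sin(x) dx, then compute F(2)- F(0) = -1 + cos(2)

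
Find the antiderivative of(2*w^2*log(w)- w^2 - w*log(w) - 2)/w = -(log(w) - 1)*(-w^2 + w + 2) + C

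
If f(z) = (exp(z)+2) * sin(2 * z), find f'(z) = exp(z)*sin(2*z) + 2*exp(z)*cos(2*z) + 4*cos(2*z)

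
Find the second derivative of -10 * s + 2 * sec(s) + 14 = -2/cos(s) + 4/cos(s)^3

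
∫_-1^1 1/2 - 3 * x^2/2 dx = 0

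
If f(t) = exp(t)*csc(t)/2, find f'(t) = (1 - cos(t)/sin(t))*exp(t)/(2*sin(t))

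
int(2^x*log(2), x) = 2^x + C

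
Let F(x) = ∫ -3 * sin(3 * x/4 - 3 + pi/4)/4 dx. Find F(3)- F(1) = -sin((pi + 9)/4) + sin((3 + pi)/4)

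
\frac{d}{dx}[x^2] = 2*x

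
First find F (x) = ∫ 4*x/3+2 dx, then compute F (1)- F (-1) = 4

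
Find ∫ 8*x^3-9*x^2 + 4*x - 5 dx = 2*x^4 - 3*x^3 + 2*x^2 - 5*x + C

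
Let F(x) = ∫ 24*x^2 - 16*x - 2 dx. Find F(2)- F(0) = 28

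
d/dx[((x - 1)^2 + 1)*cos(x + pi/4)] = -x^2*sin(x + pi/4) + 2*sqrt(2)*x*cos(x) - 2*sqrt(2)*cos(x)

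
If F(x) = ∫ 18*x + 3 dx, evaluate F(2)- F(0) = 42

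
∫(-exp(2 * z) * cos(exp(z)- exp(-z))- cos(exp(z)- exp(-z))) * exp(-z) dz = -sin(2*sinh(z)) + C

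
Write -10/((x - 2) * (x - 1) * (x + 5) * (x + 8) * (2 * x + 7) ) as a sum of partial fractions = -160/(2673*(2*x + 7)) - 1/(243*(x + 8)) + 5/(189*(x + 5)) + 5/(243*(x - 1)) - 1/(77*(x - 2))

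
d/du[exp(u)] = exp(u)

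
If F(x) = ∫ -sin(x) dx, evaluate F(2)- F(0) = -1 + cos(2)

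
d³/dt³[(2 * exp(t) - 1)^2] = 32*exp(2*t) - 4*exp(t)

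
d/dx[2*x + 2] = 2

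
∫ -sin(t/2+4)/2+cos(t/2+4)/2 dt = sqrt(2)*sin(t/2 + pi/4 + 4) + C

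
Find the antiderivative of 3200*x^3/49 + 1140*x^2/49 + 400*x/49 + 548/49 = 800*x^4/49 + 380*x^3/49 + 200*x^2/49 + 548*x/49 + C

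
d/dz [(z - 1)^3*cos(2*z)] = (z - 1)^2*(-2*z*sin(2*z) + 2*sin(2*z) + 3*cos(2*z))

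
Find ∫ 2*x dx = x^2 + C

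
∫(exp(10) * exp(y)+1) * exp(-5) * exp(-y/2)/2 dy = 2*sinh(y/2 + 5) + C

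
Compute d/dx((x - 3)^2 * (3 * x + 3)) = 9*x^2 - 30*x + 9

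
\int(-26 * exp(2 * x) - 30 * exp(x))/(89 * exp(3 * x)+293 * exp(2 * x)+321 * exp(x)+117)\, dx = log((-5 + 2*exp(x)/(3*(exp(x) + 1)))^2 + 1) + C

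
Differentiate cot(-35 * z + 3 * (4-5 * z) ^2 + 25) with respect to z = 5*(31 - 30*z)/sin(75*z^2 - 155*z + 73)^2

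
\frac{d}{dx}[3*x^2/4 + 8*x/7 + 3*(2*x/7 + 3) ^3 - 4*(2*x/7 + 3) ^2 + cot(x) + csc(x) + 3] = 72*x^2/343 + 515*x/98 - cot(x)^2 - cot(x)*csc(x) + 115/7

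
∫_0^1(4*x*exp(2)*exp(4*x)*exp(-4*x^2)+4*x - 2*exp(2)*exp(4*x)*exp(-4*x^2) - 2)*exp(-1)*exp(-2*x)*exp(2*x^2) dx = 0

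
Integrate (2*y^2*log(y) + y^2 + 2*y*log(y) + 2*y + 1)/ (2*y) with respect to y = (y + 1)^2*log(y)/2 + C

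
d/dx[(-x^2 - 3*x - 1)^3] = -6*x^5 - 45*x^4 - 120*x^3 - 135*x^2 - 60*x - 9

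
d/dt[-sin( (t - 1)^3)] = -3*(t - 1)^2*cos(t^3 - 3*t^2 + 3*t - 1)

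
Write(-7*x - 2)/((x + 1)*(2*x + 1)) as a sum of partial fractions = 3/(2*x + 1) - 5/(x + 1)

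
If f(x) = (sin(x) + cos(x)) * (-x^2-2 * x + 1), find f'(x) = x^2*sin(x) - x^2*cos(x) - 4*x*cos(x) - 3*sin(x) - cos(x)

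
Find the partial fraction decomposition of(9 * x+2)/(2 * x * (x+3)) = 25/(6*(x + 3)) + 1/(3*x)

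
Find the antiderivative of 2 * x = x^2 + C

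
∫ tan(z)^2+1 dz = tan(z) + C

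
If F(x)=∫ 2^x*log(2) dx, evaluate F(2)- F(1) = 2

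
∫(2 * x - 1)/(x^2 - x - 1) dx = log(x^2 - x - 1) + C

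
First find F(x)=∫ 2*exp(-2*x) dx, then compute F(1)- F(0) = (E - exp(-1))*exp(-1)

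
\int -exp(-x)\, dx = exp(-x) + C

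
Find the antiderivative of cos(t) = sin(t) + C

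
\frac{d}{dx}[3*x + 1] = 3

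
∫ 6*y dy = 3*y^2 + C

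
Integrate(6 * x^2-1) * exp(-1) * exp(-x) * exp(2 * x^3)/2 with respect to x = exp(2*x^3 - x - 1)/2 + C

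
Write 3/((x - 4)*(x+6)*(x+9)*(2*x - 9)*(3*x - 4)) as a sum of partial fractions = 243/(103664*(3*x - 4)) + 16/(3591*(2*x - 9)) + 1/(10881*(x + 9)) - 1/(4620*(x + 6)) - 3/(1040*(x - 4))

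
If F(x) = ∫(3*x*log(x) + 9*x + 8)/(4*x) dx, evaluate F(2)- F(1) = 3/2 + 7*log(2)/2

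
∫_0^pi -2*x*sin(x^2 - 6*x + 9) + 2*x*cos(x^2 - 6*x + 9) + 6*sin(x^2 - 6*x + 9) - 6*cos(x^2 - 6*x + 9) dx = sqrt(2)*(-sin(pi/4 + 9) + sin(pi/4 + 9 + pi^2))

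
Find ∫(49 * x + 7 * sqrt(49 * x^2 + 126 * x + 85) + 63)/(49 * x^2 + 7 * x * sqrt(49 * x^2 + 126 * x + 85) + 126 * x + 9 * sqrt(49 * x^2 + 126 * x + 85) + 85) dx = log(7*x/2 + sqrt((7*x + 9)^2 + 4)/2 + 9/2) + C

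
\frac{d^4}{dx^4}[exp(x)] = exp(x)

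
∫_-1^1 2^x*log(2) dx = 3/2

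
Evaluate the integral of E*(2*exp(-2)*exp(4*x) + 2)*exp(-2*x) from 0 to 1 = -2*exp(-1) + 2*E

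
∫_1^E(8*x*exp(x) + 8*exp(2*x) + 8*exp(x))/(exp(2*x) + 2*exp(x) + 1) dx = -2*E*(-4*E/(1 + E) + 4) + 2*(-4*exp(E)/(1 + exp(E)) + 4)*exp(1 + E)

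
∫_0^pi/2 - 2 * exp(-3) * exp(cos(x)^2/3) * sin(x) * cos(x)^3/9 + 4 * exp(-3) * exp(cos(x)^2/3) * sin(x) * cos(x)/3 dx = -3*exp(-3) + 8*exp(-8/3)/3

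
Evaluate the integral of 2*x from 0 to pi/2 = pi^2/4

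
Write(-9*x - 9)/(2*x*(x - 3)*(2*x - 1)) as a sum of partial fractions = 27/(5*(2*x - 1)) - 6/(5*(x - 3)) - 3/(2*x)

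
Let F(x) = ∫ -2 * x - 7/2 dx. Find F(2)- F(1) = -13/2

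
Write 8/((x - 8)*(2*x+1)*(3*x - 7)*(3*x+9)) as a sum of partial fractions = -9/(578*(3*x - 7)) + 64/(4335*(2*x + 1)) - 1/(330*(x + 3)) + 8/(9537*(x - 8))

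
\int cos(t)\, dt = sin(t) + C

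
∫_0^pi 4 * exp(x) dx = -4 + 4*exp(pi)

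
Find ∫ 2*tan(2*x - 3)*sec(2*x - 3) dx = sec(2*x - 3) + C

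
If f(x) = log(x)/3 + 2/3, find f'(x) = 1/(3*x)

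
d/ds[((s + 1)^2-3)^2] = 4*s^3 + 12*s^2 - 8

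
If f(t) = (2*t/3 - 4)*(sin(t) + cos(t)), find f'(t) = 2*sqrt(2)*t*cos(t + pi/4)/3 + 14*sin(t)/3 - 10*cos(t)/3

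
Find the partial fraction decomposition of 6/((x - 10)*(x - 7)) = -2/(x - 7) + 2/(x - 10)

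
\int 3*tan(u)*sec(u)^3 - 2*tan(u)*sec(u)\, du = (sec(u)^2 - 2)*sec(u) + C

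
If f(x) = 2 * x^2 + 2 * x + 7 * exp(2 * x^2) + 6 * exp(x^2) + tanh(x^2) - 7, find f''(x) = 112*x^2*exp(2*x^2) + 24*x^2*exp(x^2) - 8*x^2*sinh(x^2)/cosh(x^2)^3 + 28*exp(2*x^2) + 12*exp(x^2) + 4 + 2/cosh(x^2)^2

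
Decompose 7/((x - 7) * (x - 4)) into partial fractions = -7/(3*(x - 4)) + 7/(3*(x - 7))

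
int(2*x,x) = x^2 + C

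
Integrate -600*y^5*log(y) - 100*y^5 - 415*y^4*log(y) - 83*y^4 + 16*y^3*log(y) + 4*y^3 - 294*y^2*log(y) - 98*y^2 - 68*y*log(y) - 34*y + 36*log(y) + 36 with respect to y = y*(-100*y^5 - 83*y^4 + 4*y^3 - 98*y^2 - 34*y + 36)*log(y) + C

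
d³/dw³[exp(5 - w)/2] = -exp(5 - w)/2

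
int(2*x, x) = x^2 + C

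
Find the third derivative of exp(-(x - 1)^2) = (-8*x^3 + 24*x^2 - 12*x - 4)*exp(-x^2 + 2*x - 1)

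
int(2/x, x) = 2*log(2*x) + C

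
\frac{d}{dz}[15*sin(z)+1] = 15*cos(z)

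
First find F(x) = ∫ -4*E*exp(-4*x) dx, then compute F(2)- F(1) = -exp(-3) + exp(-7)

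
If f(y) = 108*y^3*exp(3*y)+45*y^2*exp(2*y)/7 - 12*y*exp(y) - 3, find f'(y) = 324*y^3*exp(3*y) + 324*y^2*exp(3*y) + 90*y^2*exp(2*y)/7 + 90*y*exp(2*y)/7 - 12*y*exp(y) - 12*exp(y)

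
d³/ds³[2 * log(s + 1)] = 4/(s^3 + 3*s^2 + 3*s + 1)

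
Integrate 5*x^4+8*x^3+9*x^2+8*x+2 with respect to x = x^5 + 2*x^4 + 3*x^3 + 4*x^2 + 2*x + C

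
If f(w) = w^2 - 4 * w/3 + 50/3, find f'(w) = 2*w - 4/3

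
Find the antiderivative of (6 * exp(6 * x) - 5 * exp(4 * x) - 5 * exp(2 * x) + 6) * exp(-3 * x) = 16*sinh(x)^3 + 2*sinh(x) + C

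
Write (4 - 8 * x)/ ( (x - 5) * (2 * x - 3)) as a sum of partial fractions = 16/(7*(2*x - 3)) - 36/(7*(x - 5))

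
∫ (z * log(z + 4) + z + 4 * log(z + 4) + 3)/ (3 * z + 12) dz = (z + 3)*log(z + 4)/3 + C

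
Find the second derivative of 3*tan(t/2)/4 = 3*sin(t/2)/(8*cos(t/2)^3)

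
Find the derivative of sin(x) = cos(x)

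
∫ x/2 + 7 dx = x^2/4 + 7*x + C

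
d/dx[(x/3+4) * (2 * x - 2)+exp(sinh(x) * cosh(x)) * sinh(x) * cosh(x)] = 4*x/3 + exp(sinh(2*x)/2)*sinh(4*x)/4 + exp(sinh(2*x)/2)*cosh(2*x) + 22/3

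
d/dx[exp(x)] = exp(x)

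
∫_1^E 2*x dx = -1 + exp(2)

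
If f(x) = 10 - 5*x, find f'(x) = -5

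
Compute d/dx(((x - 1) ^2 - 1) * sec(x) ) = (x^2*sin(x)/cos(x) - 2*x*sin(x)/cos(x) + 2*x - 2)/cos(x)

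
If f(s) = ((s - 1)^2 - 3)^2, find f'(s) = 4*s^3 - 12*s^2 + 8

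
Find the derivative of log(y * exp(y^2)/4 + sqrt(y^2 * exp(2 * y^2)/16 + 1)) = (2*y^3*exp(2*y^2) + 2*y^2*sqrt(y^2*exp(2*y^2) + 16)*exp(y^2) + y*exp(2*y^2) + sqrt(y^2*exp(2*y^2) + 16)*exp(y^2))/(y^2*exp(2*y^2) + y*sqrt(y^2*exp(2*y^2) + 16)*exp(y^2) + 16)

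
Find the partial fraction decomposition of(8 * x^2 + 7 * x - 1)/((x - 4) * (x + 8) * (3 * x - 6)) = 91/(72*(x + 8)) - 3/(4*(x - 2)) + 155/(72*(x - 4))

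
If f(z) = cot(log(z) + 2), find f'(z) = -1/(z*sin(log(z) + 2)^2)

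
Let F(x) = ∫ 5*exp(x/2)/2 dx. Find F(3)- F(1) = -5*exp(1/2) + 5*exp(3/2)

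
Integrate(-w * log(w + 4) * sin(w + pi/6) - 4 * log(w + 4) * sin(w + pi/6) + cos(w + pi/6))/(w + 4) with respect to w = log(w + 4)*cos(w + pi/6) + C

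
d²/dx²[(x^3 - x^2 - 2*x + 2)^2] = 30*x^4 - 40*x^3 - 36*x^2 + 48*x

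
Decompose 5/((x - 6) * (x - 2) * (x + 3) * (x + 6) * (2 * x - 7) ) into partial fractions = -16/(741*(2*x - 7)) + 5/(5472*(x + 6)) - 1/(351*(x + 3)) + 1/(96*(x - 2)) + 1/(432*(x - 6))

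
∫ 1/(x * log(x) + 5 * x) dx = log(log(x) + 5) + C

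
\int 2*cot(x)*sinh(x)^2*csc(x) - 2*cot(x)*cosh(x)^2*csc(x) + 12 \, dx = 12*x + 2*csc(x) + C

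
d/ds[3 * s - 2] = 3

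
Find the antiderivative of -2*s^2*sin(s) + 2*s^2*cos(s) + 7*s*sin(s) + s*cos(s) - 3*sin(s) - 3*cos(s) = sqrt(2)*s*(2*s - 3)*sin(s + pi/4) + C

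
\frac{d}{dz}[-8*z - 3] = -8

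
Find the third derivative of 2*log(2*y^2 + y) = (64*y^3 + 48*y^2 + 24*y + 4)/(8*y^6 + 12*y^5 + 6*y^4 + y^3)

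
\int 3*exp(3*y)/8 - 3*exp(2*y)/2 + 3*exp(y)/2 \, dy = (exp(y) - 2)^3/8 + C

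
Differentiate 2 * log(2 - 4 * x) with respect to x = 4/(2*x - 1)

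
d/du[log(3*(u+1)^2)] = 2/(u + 1)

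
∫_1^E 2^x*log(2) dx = -2 + 2^E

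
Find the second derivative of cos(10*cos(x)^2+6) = -50*(1 - cos(4*x))*cos(5*cos(2*x) + 11) - 20*sin(x)^2*sin(10*cos(x)^2 + 6) + 20*sin(10*cos(x)^2 + 6)*cos(x)^2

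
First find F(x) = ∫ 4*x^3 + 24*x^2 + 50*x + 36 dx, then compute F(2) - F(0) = 252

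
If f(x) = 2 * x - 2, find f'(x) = 2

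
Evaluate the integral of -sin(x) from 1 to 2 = -cos(1) + cos(2)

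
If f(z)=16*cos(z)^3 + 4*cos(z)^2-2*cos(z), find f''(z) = -10*cos(z) - 8*cos(2*z) - 36*cos(3*z)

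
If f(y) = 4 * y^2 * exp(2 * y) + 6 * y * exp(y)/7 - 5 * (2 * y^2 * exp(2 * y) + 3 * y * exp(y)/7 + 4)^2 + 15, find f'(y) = -80*y^4*exp(4*y) - 80*y^3*exp(4*y) - 180*y^3*exp(3*y)/7 - 180*y^2*exp(3*y)/7 - 7538*y^2*exp(2*y)/49 - 7538*y*exp(2*y)/49 - 114*y*exp(y)/7 - 114*exp(y)/7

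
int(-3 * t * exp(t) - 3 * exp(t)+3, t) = 3*t*(1 - exp(t)) + C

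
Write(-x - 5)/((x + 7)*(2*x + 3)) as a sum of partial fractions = -7/(11*(2*x + 3)) - 2/(11*(x + 7))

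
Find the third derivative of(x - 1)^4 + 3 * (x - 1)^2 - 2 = 24*x - 24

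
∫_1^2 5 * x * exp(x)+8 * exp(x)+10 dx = -8*E + 10 + 13*exp(2)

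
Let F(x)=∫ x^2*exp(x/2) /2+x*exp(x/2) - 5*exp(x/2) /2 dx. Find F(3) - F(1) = 2*exp(1/2) + 2*exp(3/2)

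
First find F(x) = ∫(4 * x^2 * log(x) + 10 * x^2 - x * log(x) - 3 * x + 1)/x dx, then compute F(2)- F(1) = 7*log(2) + 10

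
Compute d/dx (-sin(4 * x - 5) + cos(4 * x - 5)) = -4*sin(4*x - 5) - 4*cos(4*x - 5)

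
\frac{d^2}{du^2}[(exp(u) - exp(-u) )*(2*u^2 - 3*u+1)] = (2*u^2*exp(2*u) - 2*u^2 + 5*u*exp(2*u) + 11*u - exp(2*u) - 11)*exp(-u)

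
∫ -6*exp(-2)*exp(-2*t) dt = 3*exp(-2*t - 2) + C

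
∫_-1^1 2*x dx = 0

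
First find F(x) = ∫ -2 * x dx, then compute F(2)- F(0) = -4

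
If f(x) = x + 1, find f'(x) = 1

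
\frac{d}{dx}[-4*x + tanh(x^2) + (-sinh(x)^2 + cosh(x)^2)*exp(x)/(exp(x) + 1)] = (2*x*exp(2*x)/cosh(x^2)^2 + 4*x*exp(x)/cosh(x^2)^2 + 2*x/cosh(x^2)^2 - 4*exp(2*x) - 7*exp(x) - 4)/(exp(2*x) + 2*exp(x) + 1)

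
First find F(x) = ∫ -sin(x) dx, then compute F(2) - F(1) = -cos(1) + cos(2)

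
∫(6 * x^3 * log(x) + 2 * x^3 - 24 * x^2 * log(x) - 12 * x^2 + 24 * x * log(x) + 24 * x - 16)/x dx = 2*(x - 2)^3*log(x) + C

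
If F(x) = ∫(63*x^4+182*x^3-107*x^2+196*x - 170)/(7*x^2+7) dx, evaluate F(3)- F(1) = -log(2) + log(10) + 934/7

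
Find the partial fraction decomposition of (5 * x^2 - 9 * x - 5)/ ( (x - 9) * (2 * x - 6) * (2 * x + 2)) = 9/(160*(x + 1)) - 13/(96*(x - 3)) + 319/(240*(x - 9))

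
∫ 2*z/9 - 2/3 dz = z^2/9 - 2*z/3 + C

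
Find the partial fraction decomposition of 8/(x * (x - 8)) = 1/(x - 8) - 1/x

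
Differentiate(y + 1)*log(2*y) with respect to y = (y*log(y) + y*log(2) + y + 1)/y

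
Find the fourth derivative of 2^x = 2^x*log(2)^4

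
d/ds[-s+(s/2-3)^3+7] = 3*s^2/8 - 9*s/2 + 25/2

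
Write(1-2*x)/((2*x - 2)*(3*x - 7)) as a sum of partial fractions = -11/(8*(3*x - 7)) + 1/(8*(x - 1))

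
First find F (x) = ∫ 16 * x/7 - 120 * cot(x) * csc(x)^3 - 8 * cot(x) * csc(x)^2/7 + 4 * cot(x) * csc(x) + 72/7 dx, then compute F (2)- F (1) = -40*csc(1)^3 - 4*csc(2) - 4*csc(1)^2/7 + 4*csc(2)^2/7 + 4*csc(1) + 96/7 + 40*csc(2)^3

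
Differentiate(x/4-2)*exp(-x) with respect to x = (9 - x)*exp(-x)/4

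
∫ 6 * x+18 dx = 3*x^2 + 18*x + C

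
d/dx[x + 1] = 1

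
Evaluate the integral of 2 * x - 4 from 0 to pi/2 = -4 + (-2 + pi/2)^2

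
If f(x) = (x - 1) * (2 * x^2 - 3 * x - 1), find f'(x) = 6*x^2 - 10*x + 2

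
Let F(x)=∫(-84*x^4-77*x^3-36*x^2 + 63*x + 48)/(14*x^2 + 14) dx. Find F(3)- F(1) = -470/7 - 5*log(2) + 5*log(10)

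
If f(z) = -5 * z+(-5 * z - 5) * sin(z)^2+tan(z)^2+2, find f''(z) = -10*z*cos(2*z) - 10*sqrt(2)*sin(2*z + pi/4) + 6*tan(z)^4 + 8*tan(z)^2 + 2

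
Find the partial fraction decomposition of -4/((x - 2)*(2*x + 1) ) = 8/(5*(2*x + 1)) - 4/(5*(x - 2))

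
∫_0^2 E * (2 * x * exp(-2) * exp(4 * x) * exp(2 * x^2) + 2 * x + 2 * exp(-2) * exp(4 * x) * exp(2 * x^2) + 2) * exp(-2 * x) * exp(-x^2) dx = -exp(-1) - exp(-7) + E + exp(7)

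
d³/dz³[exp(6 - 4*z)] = -64*exp(6 - 4*z)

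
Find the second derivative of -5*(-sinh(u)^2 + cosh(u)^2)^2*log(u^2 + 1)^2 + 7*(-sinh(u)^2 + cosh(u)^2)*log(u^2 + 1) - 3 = (20*u^2*log(u^2 + 1) - 54*u^2 - 20*log(u^2 + 1) + 14)/(u^4 + 2*u^2 + 1)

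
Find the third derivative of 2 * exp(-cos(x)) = 2*(3 - cos(x))*exp(-cos(x))*sin(x)*cos(x)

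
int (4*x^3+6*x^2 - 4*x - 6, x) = x^4 + 2*x^3 - 2*x^2 - 6*x + C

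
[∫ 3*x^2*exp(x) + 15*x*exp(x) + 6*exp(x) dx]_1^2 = -9*E + 27*exp(2)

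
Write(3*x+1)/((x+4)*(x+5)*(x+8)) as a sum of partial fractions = -23/(12*(x + 8)) + 14/(3*(x + 5)) - 11/(4*(x + 4))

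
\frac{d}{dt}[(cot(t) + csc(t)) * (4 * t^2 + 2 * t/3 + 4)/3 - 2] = -4*t^2*cot(t)^2/3 - 4*t^2*cot(t)*csc(t)/3 - 4*t^2/3 - 2*t*cot(t)^2/9 - 2*t*cot(t)*csc(t)/9 + 8*t*cot(t)/3 + 8*t*csc(t)/3 - 2*t/9 - 4*cot(t)^2/3 - 4*cot(t)*csc(t)/3 + 2*cot(t)/9 + 2*csc(t)/9 - 4/3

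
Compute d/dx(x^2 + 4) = 2*x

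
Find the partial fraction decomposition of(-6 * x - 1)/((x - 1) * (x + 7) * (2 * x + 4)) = 41/(80*(x + 7)) - 11/(30*(x + 2)) - 7/(48*(x - 1))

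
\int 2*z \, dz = z^2 + C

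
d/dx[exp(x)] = exp(x)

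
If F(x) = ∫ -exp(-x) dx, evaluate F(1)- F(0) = -1 + exp(-1)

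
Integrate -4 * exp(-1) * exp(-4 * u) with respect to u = exp(-4*u - 1) + C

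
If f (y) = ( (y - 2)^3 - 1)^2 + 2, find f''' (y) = 120*y^3 - 720*y^2 + 1440*y - 972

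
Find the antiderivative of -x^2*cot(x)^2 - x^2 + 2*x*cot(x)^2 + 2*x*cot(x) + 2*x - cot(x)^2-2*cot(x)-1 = (x - 1)^2*cot(x) + C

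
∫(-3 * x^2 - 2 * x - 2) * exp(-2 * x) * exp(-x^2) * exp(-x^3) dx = exp(x*(-x^2 - x - 2)) + C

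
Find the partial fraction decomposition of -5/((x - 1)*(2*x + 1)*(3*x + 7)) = -9/(22*(3*x + 7)) + 20/(33*(2*x + 1)) - 1/(6*(x - 1))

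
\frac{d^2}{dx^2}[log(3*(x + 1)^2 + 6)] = (-2*x^2 - 4*x + 2)/(x^4 + 4*x^3 + 10*x^2 + 12*x + 9)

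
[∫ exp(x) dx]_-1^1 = E - exp(-1)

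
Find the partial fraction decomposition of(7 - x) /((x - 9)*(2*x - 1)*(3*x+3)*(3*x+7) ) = -21/(578*(3*x + 7)) - 52/(2601*(2*x - 1)) + 1/(45*(x + 1)) - 1/(8670*(x - 9))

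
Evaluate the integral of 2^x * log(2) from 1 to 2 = 2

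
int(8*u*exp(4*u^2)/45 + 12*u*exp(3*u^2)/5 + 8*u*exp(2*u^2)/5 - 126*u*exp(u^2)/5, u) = (exp(3*u^2) + 18*exp(2*u^2) + 18*exp(u^2) - 567)*exp(u^2)/45 + C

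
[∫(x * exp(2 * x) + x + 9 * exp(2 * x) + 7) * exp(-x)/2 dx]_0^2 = -5*exp(-2) + 5*exp(2)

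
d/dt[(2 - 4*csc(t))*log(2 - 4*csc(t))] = 4*(log(1 - 2/sin(t)) + log(2) + 1)*cos(t)/sin(t)^2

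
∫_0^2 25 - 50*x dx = -50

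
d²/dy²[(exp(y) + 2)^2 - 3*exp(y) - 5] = 4*exp(2*y) + exp(y)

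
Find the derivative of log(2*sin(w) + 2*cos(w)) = 1/tan(w + pi/4)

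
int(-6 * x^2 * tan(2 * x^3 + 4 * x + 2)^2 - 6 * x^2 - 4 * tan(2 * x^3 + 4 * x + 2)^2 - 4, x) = -tan(2*x^3 + 4*x + 2) + C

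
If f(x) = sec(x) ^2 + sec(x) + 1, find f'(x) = (1 + 2/cos(x))*sin(x)/cos(x)^2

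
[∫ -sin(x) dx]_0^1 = -1 + cos(1)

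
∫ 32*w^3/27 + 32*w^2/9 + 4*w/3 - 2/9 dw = 8*w^4/27 + 32*w^3/27 + 2*w^2/3 - 2*w/9 + C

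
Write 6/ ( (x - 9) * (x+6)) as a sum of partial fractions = -2/(5*(x + 6)) + 2/(5*(x - 9))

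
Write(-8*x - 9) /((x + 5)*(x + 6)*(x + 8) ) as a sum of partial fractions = 55/(6*(x + 8)) - 39/(2*(x + 6)) + 31/(3*(x + 5))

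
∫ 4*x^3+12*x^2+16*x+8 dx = x^4 + 4*x^3 + 8*x^2 + 8*x + C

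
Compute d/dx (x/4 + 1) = 1/4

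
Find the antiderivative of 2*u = u^2 + C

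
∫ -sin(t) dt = cos(t) + C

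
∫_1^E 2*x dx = -1 + exp(2)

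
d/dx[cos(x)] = -sin(x)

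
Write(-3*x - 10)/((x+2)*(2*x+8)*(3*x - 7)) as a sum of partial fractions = -153/(494*(3*x - 7)) + 1/(38*(x + 4)) + 1/(13*(x + 2))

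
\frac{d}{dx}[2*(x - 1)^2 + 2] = 4*x - 4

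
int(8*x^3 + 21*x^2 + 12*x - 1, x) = 2*x^4 + 7*x^3 + 6*x^2 - x + C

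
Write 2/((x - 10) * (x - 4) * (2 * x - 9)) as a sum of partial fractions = -8/(11*(2*x - 9)) + 1/(3*(x - 4)) + 1/(33*(x - 10))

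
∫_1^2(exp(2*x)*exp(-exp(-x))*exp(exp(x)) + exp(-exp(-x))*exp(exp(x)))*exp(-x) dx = -exp(E - exp(-1)) + exp(-exp(-2) + exp(2))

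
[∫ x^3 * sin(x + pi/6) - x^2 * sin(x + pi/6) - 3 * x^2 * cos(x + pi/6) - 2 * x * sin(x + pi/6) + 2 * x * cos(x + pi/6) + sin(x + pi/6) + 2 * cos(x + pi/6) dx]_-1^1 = sqrt(3)*cos(1)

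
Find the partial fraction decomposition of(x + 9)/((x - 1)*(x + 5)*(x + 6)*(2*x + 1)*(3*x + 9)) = -136/(4455*(2*x + 1)) + 1/(231*(x + 6)) - 1/(81*(x + 5)) + 1/(60*(x + 3)) + 5/(756*(x - 1))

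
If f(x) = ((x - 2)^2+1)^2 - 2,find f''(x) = 12*x^2 - 48*x + 52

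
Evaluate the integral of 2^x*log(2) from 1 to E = -2 + 2^E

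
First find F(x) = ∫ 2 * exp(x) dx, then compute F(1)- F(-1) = -2*exp(-1) + 2*E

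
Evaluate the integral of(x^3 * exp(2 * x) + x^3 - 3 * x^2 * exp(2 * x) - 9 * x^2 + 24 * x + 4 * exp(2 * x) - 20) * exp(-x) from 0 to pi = (-2 + pi)^3*(-exp(-pi) + exp(pi))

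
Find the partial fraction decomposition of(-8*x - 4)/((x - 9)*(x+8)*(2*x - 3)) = 64/(285*(2*x - 3)) + 60/(323*(x + 8)) - 76/(255*(x - 9))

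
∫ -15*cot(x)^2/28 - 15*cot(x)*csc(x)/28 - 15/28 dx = 15*cot(x)/28 + 15*csc(x)/28 + C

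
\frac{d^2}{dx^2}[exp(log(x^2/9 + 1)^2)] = (16*x^2*exp(log(x^2/9 + 1)^2)*log(x^2/9 + 1)^2 - 4*x^2*exp(log(x^2/9 + 1)^2)*log(x^2/9 + 1) + 8*x^2*exp(log(x^2/9 + 1)^2) + 36*exp(log(x^2/9 + 1)^2)*log(x^2/9 + 1))/(x^4 + 18*x^2 + 81)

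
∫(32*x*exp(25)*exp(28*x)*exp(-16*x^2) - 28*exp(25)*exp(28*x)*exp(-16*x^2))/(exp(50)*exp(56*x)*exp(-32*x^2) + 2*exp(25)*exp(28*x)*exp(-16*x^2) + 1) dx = 1/(exp(-16*x^2 + 28*x + 25) + 1) + C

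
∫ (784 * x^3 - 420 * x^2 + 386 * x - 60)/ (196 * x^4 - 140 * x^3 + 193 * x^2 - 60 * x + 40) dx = log((14*x^2 - 5*x + 6)^2/4 + 1) + C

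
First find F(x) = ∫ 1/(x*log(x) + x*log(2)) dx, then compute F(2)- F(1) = -log(3) + log(6)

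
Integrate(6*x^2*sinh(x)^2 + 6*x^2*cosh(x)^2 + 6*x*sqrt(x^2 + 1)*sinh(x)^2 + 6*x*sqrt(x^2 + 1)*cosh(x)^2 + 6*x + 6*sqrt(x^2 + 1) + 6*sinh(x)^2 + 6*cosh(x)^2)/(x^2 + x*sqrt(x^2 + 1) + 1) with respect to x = 6*log(x + sqrt(x^2 + 1)) + 3*sinh(2*x) + C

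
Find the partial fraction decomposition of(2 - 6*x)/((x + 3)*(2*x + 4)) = -10/(x + 3) + 7/(x + 2)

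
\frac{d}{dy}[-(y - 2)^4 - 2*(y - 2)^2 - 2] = -4*y^3 + 24*y^2 - 52*y + 40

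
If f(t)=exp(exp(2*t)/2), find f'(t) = exp(2*t + exp(2*t)/2)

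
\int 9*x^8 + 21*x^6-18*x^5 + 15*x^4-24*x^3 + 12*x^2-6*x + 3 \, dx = x^9 + 3*x^7 - 3*x^6 + 3*x^5 - 6*x^4 + 4*x^3 - 3*x^2 + 3*x + C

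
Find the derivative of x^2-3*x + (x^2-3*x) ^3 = 6*x^5 - 45*x^4 + 108*x^3 - 81*x^2 + 2*x - 3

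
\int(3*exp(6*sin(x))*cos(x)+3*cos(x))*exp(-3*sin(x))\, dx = 2*sinh(3*sin(x)) + C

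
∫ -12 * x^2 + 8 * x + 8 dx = -4*x^3 + 4*x^2 + 8*x + C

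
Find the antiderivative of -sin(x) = cos(x) + C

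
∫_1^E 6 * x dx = -3 + 3*exp(2)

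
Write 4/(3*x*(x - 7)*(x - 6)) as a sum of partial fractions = -2/(9*(x - 6)) + 4/(21*(x - 7)) + 2/(63*x)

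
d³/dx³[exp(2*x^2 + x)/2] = 32*x^3*exp(2*x^2 + x) + 24*x^2*exp(2*x^2 + x) + 30*x*exp(2*x^2 + x) + 13*exp(2*x^2 + x)/2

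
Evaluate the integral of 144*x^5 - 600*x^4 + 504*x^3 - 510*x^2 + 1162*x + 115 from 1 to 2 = 350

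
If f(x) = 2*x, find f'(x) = 2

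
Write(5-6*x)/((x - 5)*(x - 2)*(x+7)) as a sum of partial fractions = 47/(108*(x + 7)) + 7/(27*(x - 2)) - 25/(36*(x - 5))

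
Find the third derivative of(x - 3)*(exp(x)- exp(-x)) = (x*exp(2*x) + x - 6)*exp(-x)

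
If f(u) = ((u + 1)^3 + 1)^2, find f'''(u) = 120*u^3 + 360*u^2 + 360*u + 132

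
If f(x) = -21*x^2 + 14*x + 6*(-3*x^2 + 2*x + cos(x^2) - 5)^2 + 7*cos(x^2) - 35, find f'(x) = 72*x^3*sin(x^2) + 216*x^3 - 48*x^2*sin(x^2) - 216*x^2 + 106*x*sin(x^2) - 12*x*sin(2*x^2) - 72*x*cos(x^2) + 366*x + 24*cos(x^2) - 106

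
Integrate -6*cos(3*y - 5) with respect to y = -2*sin(3*y - 5) + C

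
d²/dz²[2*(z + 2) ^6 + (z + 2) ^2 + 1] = 60*z^4 + 480*z^3 + 1440*z^2 + 1920*z + 962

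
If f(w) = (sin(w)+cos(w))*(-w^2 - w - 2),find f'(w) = w^2*sin(w) - w^2*cos(w) - w*sin(w) - 3*w*cos(w) + sin(w) - 3*cos(w)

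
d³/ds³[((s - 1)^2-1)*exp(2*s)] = 8*s^2*exp(2*s) + 8*s*exp(2*s) - 12*exp(2*s)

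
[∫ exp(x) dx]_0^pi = -1 + exp(pi)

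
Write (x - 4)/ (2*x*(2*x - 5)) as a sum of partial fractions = -3/(10*(2*x - 5)) + 2/(5*x)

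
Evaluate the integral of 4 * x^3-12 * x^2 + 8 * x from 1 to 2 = -1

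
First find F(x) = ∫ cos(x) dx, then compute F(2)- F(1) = -sin(1) + sin(2)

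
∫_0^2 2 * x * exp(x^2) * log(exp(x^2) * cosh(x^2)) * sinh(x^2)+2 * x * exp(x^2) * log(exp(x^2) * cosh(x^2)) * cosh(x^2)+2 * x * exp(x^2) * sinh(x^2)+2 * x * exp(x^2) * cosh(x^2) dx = (log(cosh(4)) + 4)*exp(4)*cosh(4)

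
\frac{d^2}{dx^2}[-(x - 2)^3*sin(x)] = x^3*sin(x) - 6*x^2*sin(x) - 6*x^2*cos(x) + 6*x*sin(x) + 24*x*cos(x) + 4*sin(x) - 24*cos(x)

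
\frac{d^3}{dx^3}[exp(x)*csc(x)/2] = (-1 - cos(x)/sin(x) + 3/sin(x)^2 - 3*cos(x)/sin(x)^3)*exp(x)/sin(x)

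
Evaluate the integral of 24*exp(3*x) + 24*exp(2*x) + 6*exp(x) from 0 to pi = -27 + (1 + 2*exp(pi))^3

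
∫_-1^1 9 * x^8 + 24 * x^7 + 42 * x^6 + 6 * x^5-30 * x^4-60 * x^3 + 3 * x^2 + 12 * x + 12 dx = 28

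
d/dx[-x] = -1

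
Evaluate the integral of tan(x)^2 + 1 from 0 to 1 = tan(1)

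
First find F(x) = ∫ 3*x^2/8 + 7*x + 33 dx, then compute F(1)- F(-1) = 265/4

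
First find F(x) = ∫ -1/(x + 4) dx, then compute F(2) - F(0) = -log(6) + log(4)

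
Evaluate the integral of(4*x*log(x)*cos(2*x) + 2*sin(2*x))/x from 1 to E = 2*sin(2*E)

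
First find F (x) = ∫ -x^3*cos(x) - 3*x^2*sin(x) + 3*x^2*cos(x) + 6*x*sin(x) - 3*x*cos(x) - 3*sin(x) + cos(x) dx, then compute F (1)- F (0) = 0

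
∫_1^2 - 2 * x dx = -3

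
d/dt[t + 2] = 1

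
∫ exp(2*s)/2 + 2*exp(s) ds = (exp(s) + 4)^2/4 + C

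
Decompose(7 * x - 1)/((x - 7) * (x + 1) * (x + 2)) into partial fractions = -5/(3*(x + 2)) + 1/(x + 1) + 2/(3*(x - 7))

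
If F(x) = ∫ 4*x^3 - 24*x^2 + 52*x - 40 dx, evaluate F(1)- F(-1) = -96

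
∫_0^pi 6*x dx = 3*pi^2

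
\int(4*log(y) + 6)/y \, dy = 2*(log(y) + 2)^2 - 2*log(y) + C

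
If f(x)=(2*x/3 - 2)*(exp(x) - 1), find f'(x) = 2*x*exp(x)/3 - 4*exp(x)/3 - 2/3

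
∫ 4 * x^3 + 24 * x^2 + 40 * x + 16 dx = x^4 + 8*x^3 + 20*x^2 + 16*x + C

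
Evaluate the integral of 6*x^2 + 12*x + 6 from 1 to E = -16 + 2*(1 + E)^3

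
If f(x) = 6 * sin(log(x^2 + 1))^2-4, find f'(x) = 12*x*sin(2*log(x^2 + 1))/(x^2 + 1)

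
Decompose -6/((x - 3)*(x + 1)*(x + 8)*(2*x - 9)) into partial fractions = -16/(275*(2*x - 9)) + 6/(1925*(x + 8)) - 3/(154*(x + 1)) + 1/(22*(x - 3))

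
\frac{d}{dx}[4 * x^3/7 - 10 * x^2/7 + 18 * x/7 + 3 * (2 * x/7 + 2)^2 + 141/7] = 12*x^2/7 - 116*x/49 + 6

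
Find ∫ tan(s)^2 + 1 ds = tan(s) + C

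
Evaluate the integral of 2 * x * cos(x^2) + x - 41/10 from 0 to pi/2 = -41*pi/20 + sin(pi^2/4) + pi^2/8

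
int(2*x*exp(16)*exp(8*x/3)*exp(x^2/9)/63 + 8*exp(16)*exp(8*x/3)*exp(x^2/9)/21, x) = exp((x + 12)^2/9)/7 + C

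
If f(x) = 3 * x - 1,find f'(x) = 3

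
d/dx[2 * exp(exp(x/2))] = exp(x/2 + exp(x/2))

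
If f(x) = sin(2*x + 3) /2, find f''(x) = -2*sin(2*x + 3)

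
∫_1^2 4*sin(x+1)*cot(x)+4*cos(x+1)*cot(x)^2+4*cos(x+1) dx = -4*cos(3)/tan(2) + 4*cos(2)/tan(1)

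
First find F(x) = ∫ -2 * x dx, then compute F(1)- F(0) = -1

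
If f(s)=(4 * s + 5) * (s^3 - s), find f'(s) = 16*s^3 + 15*s^2 - 8*s - 5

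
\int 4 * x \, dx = 2*x^2 + C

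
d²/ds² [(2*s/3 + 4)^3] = 16*s/9 + 32/3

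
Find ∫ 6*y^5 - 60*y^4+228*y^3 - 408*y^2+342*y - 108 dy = y^6 - 12*y^5 + 57*y^4 - 136*y^3 + 171*y^2 - 108*y + C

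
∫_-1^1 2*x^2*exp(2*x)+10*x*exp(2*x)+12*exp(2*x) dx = -exp(-2) + 9*exp(2)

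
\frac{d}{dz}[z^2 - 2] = 2*z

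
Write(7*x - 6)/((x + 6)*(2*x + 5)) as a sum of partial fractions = -47/(7*(2*x + 5)) + 48/(7*(x + 6))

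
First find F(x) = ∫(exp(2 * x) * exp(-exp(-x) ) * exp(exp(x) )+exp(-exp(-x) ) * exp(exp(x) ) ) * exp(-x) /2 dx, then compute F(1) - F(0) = -1/2 + exp(E - exp(-1))/2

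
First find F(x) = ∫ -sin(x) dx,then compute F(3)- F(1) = cos(3) - cos(1)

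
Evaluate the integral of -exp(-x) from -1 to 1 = -E + exp(-1)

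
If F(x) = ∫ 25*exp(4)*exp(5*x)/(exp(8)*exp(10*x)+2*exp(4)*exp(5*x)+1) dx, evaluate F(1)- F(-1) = -5*exp(-1)/(exp(-1) + 1) + 5*exp(9)/(1 + exp(9))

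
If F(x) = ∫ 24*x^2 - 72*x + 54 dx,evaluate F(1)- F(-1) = 124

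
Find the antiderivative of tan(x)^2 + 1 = tan(x) + C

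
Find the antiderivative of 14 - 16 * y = -8*y^2 + 14*y + C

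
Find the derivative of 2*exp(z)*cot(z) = 2*(1/tan(z) - 1/sin(z)^2)*exp(z)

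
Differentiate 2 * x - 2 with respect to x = 2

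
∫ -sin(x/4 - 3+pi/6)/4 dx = cos(x/4 - 3 + pi/6) + C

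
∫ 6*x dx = 3*x^2 + C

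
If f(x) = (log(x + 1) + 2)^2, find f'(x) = (2*log(x + 1) + 4)/(x + 1)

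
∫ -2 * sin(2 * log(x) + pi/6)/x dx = cos(2*log(x) + pi/6) + C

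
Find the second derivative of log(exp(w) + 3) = 3*exp(w)/(exp(2*w) + 6*exp(w) + 9)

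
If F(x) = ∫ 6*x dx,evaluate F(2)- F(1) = 9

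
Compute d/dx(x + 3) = 1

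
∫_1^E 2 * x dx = -1 + exp(2)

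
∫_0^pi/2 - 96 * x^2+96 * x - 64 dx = -4*pi^3 - 32*pi + 12*pi^2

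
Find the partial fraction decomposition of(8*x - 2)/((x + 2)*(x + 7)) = 58/(5*(x + 7)) - 18/(5*(x + 2))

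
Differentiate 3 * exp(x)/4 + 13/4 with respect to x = 3*exp(x)/4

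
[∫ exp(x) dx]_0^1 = -1 + E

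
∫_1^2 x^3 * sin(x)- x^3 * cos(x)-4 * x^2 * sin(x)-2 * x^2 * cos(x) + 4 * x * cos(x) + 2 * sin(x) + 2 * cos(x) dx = -2*sin(1) - 2*cos(1)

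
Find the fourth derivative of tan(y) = 24*tan(y)^5 + 40*tan(y)^3 + 16*tan(y)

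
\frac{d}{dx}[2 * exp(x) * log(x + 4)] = (2*x*exp(x)*log(x + 4) + 8*exp(x)*log(x + 4) + 2*exp(x))/(x + 4)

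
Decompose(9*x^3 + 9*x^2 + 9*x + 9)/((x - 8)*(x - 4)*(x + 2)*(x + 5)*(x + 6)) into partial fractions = -333/(112*(x + 6)) + 8/(3*(x + 5)) - 1/(16*(x + 2)) - 17/(48*(x - 4)) + 81/(112*(x - 8))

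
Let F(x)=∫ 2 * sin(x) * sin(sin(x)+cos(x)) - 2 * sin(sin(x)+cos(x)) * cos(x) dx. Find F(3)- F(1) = -2*cos(cos(1) + sin(1)) + 2*cos(cos(3) + sin(3))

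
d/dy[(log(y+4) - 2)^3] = (3*log(y + 4)^2 - 12*log(y + 4) + 12)/(y + 4)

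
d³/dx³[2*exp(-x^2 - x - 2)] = (-16*x^3 - 24*x^2 + 12*x + 10)*exp(-x^2 - x - 2)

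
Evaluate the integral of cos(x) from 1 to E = -sin(1) + sin(E)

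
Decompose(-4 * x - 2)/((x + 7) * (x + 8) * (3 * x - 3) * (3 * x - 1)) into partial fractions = 3/(110*(3*x - 1)) - 2/(45*(x + 8)) + 13/(264*(x + 7)) - 1/(72*(x - 1))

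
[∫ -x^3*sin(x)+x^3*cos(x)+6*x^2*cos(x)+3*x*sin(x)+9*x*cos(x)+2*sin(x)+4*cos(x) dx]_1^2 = 27*cos(2) - 8*sin(1) - 8*cos(1) + 27*sin(2)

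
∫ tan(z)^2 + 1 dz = tan(z) + C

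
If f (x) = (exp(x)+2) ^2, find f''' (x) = 8*exp(2*x) + 4*exp(x)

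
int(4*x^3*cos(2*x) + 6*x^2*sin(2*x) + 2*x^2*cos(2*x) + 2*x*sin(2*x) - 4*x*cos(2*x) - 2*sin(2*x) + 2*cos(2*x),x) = (2*x^3 + x^2 - 2*x + 1)*sin(2*x) + C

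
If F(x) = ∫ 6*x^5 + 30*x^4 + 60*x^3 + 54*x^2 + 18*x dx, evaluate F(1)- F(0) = 49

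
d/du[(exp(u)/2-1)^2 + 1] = exp(2*u)/2 - exp(u)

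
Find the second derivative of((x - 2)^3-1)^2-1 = 30*x^4 - 240*x^3 + 720*x^2 - 972*x + 504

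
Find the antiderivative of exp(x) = exp(x) + C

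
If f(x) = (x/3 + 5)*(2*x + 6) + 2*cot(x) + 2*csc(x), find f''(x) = 4/3 - 2/sin(x) + 4*cos(x)/sin(x)^3 + 4/sin(x)^3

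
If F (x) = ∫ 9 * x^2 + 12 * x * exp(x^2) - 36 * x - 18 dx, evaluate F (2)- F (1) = -51 - 6*E + 6*exp(4)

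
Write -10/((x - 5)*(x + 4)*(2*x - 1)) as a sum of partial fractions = 40/(81*(2*x - 1)) - 10/(81*(x + 4)) - 10/(81*(x - 5))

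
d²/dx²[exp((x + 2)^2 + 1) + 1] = 4*x^2*exp(x^2 + 4*x + 5) + 16*x*exp(x^2 + 4*x + 5) + 18*exp(x^2 + 4*x + 5)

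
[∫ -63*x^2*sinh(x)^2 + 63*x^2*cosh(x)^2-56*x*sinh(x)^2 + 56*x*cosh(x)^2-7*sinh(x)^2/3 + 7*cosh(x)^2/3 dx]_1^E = -154/3 + 7*E/3 + 28*exp(2) + 21*exp(3)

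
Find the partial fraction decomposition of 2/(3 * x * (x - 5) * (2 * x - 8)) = -1/(12*(x - 4)) + 1/(15*(x - 5)) + 1/(60*x)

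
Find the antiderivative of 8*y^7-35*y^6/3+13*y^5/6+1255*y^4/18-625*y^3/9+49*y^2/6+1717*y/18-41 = y^8 - 5*y^7/3 + 13*y^6/36 + 251*y^5/18 - 625*y^4/36 + 49*y^3/18 + 1717*y^2/36 - 41*y + C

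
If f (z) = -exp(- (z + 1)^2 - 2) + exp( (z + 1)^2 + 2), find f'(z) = (2*z*exp(2*z^2 + 4*z + 6) + 2*z + 2*exp(2*z^2 + 4*z + 6) + 2)*exp(-z^2 - 2*z - 3)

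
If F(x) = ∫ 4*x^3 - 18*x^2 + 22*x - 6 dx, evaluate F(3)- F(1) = 0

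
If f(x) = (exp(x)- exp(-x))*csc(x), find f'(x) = sqrt(2)*(-exp(2*x)*cos(x + pi/4) + sin(x + pi/4))*exp(-x)/sin(x)^2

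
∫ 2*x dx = x^2 + C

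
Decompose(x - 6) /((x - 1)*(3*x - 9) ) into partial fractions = 5/(6*(x - 1)) - 1/(2*(x - 3))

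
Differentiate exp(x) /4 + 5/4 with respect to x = exp(x)/4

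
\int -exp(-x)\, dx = exp(-x) + C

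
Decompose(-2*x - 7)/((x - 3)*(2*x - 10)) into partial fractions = 13/(4*(x - 3)) - 17/(4*(x - 5))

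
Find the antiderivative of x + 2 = x^2/2 + 2*x + C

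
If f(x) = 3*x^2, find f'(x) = 6*x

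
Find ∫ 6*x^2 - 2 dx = 2*x^3 - 2*x + C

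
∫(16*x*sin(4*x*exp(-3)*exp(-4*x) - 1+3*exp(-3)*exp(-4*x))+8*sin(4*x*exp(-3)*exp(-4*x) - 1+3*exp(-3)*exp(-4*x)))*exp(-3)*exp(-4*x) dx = cos((4*x - exp(4*x + 3) + 3)*exp(-4*x - 3)) + C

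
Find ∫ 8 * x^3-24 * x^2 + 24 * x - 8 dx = 2*x^4 - 8*x^3 + 12*x^2 - 8*x + C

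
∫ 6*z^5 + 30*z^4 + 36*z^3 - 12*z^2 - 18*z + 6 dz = z^6 + 6*z^5 + 9*z^4 - 4*z^3 - 9*z^2 + 6*z + C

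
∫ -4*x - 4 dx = -2*x^2 - 4*x + C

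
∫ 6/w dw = 6*log(w) + C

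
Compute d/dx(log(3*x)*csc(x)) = (-x*log(x)*cot(x)*csc(x) - x*log(3)*cot(x)*csc(x) + csc(x))/x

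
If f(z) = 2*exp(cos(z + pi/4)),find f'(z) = -2*exp(cos(z + pi/4))*sin(z + pi/4)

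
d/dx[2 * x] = 2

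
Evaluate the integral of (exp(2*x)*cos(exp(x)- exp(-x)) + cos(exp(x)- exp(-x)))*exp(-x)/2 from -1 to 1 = sin(E - exp(-1))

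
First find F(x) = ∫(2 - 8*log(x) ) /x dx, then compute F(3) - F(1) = -4*log(3)^2 + 2*log(3)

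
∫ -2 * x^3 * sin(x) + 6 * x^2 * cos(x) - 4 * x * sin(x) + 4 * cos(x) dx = 2*x*(x^2 + 2)*cos(x) + C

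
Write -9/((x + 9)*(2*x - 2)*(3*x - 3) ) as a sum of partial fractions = -3/(200*(x + 9)) + 3/(200*(x - 1)) - 3/(20*(x - 1)^2)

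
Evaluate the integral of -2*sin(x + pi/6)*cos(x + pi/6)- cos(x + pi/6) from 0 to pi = 1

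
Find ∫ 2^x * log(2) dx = 2^x + C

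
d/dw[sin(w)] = cos(w)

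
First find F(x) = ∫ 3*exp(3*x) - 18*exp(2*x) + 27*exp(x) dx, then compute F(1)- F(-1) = (-3 + E)^3 - (-3 + exp(-1))^3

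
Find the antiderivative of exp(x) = exp(x) + C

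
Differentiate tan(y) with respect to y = cos(y)^(-2)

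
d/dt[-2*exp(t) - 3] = -2*exp(t)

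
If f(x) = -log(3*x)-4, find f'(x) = -1/x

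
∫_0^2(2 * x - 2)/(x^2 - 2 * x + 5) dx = 0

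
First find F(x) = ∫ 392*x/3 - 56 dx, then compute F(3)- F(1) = 1232/3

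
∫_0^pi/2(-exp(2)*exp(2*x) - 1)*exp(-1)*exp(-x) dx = -exp(1 + pi/2) - exp(-1) + exp(-pi/2 - 1) + E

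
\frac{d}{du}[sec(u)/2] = tan(u)*sec(u)/2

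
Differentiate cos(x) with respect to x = -sin(x)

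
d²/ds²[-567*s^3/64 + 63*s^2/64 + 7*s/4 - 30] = 63/32 - 1701*s/32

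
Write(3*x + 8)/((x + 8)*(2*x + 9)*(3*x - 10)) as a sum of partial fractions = 81/(799*(3*x - 10)) + 22/(329*(2*x + 9)) - 8/(119*(x + 8))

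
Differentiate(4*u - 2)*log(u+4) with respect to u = (4*u*log(u + 4) + 4*u + 16*log(u + 4) - 2)/(u + 4)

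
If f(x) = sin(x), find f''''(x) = sin(x)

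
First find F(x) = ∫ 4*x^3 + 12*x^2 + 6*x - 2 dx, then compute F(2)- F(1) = 50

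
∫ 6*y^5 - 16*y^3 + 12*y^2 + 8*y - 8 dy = y^6 - 4*y^4 + 4*y^3 + 4*y^2 - 8*y + C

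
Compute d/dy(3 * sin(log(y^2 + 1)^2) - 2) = 12*y*log(y^2 + 1)*cos(log(y^2 + 1)^2)/(y^2 + 1)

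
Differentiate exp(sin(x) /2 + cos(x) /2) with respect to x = sqrt(2)*exp(sin(x)/2)*exp(cos(x)/2)*cos(x + pi/4)/2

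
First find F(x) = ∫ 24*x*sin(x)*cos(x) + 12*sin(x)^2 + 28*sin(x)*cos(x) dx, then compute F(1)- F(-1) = 24*sin(1)^2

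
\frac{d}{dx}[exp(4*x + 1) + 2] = 4*exp(4*x + 1)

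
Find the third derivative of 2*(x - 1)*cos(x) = 2*x*sin(x) - 2*sin(x) - 6*cos(x)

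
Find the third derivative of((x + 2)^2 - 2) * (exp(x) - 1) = x^2*exp(x) + 10*x*exp(x) + 20*exp(x)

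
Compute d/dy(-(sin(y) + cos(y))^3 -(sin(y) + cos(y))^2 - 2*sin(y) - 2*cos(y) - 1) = -3*sqrt(2)*sin(3*y + pi/4)/2 - 2*cos(2*y) - 7*sqrt(2)*cos(y + pi/4)/2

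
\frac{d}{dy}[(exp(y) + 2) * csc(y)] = -exp(y)*cot(y)*csc(y) + exp(y)*csc(y) - 2*cot(y)*csc(y)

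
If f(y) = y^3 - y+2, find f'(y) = 3*y^2 - 1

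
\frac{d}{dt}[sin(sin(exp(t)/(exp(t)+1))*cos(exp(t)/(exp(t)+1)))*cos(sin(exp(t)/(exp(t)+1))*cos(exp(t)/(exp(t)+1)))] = (cos(sin(2*exp(t)/(exp(t) + 1)) - 2*exp(t)/(exp(t) + 1)) + cos(sin(2*exp(t)/(exp(t) + 1)) + 2*exp(t)/(exp(t) + 1)))*exp(t)/(2*(exp(2*t) + 2*exp(t) + 1))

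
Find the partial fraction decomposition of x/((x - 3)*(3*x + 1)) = 1/(10*(3*x + 1)) + 3/(10*(x - 3))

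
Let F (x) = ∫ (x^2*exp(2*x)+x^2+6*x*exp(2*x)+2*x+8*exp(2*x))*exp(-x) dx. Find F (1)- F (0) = -9*exp(-1) + 9*E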